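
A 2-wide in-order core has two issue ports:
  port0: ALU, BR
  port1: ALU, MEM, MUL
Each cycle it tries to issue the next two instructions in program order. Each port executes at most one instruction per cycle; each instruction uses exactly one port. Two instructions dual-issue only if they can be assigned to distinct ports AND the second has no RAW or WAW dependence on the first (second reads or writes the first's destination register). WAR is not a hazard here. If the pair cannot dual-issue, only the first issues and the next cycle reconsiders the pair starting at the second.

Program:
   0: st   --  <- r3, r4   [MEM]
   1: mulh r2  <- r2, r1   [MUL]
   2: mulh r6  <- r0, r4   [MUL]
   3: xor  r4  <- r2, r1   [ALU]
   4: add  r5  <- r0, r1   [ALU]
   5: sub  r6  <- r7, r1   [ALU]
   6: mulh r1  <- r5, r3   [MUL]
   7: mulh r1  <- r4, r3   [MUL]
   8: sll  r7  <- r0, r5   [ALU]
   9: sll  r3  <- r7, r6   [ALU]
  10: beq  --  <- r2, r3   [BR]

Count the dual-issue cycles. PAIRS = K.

PAIRS = 3

0. st @i0  | no-port MEM/MUL
1. mulh @i1  | no-port MUL/MUL
2. mulh+xor @i2,i3  | dual
3. add+sub @i4,i5  | dual
4. mulh @i6  | no-port MUL/MUL
5. mulh+sll @i7,i8  | dual
6. sll @i9  | RAW r3
7. beq @i10  | tail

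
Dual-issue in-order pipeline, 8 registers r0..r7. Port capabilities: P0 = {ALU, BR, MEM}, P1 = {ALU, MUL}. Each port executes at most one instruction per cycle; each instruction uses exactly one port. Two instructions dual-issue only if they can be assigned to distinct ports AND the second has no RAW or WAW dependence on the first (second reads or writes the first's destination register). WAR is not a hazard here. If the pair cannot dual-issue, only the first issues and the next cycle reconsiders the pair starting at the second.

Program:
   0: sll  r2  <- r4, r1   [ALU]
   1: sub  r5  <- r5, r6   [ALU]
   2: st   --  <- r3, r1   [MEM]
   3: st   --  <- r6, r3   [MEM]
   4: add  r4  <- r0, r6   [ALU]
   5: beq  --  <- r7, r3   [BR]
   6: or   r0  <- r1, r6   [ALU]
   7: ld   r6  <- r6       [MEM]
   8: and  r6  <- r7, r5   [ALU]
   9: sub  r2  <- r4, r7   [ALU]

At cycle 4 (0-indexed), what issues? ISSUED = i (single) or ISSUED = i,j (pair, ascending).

ISSUED = 7

[0] i0/i1  sll.ALU sub.ALU  -- pair
[1] i2  st.MEM  -- no-port MEM/MEM
[2] i3/i4  st.MEM add.ALU  -- pair
[3] i5/i6  beq.BR or.ALU  -- pair
[4] i7  ld.MEM  -- WAW r6
[5] i8/i9  and.ALU sub.ALU  -- pair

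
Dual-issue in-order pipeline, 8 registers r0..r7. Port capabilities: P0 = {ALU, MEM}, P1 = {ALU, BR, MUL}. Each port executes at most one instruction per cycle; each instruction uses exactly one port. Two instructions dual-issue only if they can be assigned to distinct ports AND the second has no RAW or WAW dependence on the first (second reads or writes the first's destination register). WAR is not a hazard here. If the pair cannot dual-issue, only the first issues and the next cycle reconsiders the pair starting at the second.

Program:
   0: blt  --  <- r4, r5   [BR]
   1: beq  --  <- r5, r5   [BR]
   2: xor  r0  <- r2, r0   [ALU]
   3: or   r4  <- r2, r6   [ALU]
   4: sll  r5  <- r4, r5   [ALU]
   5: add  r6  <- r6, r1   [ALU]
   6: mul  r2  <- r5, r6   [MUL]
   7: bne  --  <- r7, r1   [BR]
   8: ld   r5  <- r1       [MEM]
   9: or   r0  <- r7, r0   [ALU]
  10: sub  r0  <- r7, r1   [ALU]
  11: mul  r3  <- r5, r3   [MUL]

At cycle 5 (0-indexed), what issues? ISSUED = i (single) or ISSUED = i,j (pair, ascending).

t=0 i0:blt.BR ; no-port BR/BR
t=1 i1+i2:beq.BR+xor.ALU ; 2-wide
t=2 i3:or.ALU ; RAW r4
t=3 i4+i5:sll.ALU+add.ALU ; 2-wide
t=4 i6:mul.MUL ; no-port MUL/BR
t=5 i7+i8:bne.BR+ld.MEM ; 2-wide
t=6 i9:or.ALU ; WAW r0
t=7 i10+i11:sub.ALU+mul.MUL ; 2-wide

ISSUED = 7,8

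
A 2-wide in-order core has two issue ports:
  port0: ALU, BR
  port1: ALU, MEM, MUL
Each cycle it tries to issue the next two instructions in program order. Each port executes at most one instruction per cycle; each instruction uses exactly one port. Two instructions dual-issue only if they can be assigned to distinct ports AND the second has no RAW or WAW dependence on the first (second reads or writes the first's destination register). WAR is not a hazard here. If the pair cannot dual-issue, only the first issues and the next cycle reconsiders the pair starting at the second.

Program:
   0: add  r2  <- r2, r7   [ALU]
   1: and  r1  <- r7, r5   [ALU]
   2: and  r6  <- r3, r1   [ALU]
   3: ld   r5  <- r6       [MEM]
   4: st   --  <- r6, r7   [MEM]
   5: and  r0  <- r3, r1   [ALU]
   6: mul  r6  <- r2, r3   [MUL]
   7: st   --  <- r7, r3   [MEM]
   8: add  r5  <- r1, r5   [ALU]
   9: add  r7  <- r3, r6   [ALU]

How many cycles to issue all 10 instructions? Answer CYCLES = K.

  cy0 -> i0,i1 (add.ALU;and.ALU) dual
  cy1 -> i2 (and.ALU) RAW r6
  cy2 -> i3 (ld.MEM) no-port MEM/MEM
  cy3 -> i4,i5 (st.MEM;and.ALU) dual
  cy4 -> i6 (mul.MUL) no-port MUL/MEM
  cy5 -> i7,i8 (st.MEM;add.ALU) dual
  cy6 -> i9 (add.ALU) tail

CYCLES = 7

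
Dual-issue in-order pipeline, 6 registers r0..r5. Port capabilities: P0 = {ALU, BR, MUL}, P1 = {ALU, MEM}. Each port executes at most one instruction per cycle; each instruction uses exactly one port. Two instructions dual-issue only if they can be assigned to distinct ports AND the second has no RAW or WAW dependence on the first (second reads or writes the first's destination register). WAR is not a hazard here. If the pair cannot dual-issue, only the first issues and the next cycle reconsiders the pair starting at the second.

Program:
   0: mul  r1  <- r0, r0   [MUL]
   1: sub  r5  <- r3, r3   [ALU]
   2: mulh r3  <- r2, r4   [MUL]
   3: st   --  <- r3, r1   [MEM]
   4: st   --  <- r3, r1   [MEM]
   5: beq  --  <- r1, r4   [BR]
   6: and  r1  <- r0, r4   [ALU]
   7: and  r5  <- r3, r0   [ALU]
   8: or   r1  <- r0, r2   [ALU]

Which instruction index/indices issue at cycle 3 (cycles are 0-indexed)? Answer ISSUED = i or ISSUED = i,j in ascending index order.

ISSUED = 4,5

c0: i0+i1 mul sub  2-wide
c1: i2 mulh  RAW r3
c2: i3 st  no-port MEM/MEM
c3: i4+i5 st beq  2-wide
c4: i6+i7 and and  2-wide
c5: i8 or  tail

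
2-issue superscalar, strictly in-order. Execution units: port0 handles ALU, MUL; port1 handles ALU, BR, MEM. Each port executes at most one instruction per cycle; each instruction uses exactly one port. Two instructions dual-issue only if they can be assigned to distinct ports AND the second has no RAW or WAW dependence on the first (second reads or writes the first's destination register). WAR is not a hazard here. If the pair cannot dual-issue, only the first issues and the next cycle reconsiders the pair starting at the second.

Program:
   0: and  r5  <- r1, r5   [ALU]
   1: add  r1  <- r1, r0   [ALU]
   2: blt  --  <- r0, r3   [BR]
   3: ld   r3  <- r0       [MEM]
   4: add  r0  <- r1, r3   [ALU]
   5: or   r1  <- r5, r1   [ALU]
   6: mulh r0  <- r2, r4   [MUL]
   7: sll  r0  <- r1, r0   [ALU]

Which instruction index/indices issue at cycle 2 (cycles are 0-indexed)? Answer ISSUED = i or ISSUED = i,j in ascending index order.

t=0 i0+i1:and.ALU/add.ALU ; pair
t=1 i2:blt.BR ; no-port BR/MEM
t=2 i3:ld.MEM ; RAW r3
t=3 i4+i5:add.ALU/or.ALU ; pair
t=4 i6:mulh.MUL ; RAW+WAW r0
t=5 i7:sll.ALU ; tail

ISSUED = 3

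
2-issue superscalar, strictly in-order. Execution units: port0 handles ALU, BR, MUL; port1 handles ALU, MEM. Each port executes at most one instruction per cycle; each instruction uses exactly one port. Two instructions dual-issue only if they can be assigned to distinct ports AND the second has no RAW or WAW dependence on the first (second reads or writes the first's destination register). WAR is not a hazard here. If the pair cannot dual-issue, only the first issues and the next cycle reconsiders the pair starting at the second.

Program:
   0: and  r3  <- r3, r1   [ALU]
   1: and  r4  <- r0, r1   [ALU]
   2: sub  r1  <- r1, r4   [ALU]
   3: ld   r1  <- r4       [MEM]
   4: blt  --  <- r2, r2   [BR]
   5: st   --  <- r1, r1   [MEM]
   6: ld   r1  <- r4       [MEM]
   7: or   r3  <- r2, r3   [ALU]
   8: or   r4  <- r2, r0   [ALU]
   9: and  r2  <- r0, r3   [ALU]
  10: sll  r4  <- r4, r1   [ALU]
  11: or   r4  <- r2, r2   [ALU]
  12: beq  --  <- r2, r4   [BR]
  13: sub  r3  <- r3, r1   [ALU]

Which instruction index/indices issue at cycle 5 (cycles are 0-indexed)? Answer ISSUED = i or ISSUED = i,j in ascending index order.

ISSUED = 8,9

#0 head=0: and.ALU/and.ALU i0,i1 2-wide
#1 head=2: sub.ALU i2 WAW r1
#2 head=3: ld.MEM/blt.BR i3,i4 2-wide
#3 head=5: st.MEM i5 no-port MEM/MEM
#4 head=6: ld.MEM/or.ALU i6,i7 2-wide
#5 head=8: or.ALU/and.ALU i8,i9 2-wide
#6 head=10: sll.ALU i10 WAW r4
#7 head=11: or.ALU i11 RAW r4
#8 head=12: beq.BR/sub.ALU i12,i13 2-wide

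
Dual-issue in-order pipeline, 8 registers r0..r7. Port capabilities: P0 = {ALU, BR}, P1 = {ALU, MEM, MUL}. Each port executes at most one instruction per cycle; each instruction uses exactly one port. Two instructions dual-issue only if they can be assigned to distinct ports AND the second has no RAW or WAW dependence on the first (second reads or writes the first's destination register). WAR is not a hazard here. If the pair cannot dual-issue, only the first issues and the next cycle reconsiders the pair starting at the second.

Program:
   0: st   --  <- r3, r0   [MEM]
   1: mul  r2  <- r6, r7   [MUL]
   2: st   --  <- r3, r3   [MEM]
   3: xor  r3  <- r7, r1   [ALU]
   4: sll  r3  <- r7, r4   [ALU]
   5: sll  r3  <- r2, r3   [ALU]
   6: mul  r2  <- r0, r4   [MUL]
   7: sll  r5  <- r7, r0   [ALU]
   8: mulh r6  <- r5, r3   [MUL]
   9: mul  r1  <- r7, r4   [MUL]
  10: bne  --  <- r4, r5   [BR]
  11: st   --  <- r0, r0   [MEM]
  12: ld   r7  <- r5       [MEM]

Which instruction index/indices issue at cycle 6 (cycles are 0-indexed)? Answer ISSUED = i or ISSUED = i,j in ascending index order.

#0 head=0: st.MEM i0 no-port MEM/MUL
#1 head=1: mul.MUL i1 no-port MUL/MEM
#2 head=2: st.MEM xor.ALU i2,i3 2-wide
#3 head=4: sll.ALU i4 RAW+WAW r3
#4 head=5: sll.ALU mul.MUL i5,i6 2-wide
#5 head=7: sll.ALU i7 RAW r5
#6 head=8: mulh.MUL i8 no-port MUL/MUL
#7 head=9: mul.MUL bne.BR i9,i10 2-wide
#8 head=11: st.MEM i11 no-port MEM/MEM
#9 head=12: ld.MEM i12 tail

ISSUED = 8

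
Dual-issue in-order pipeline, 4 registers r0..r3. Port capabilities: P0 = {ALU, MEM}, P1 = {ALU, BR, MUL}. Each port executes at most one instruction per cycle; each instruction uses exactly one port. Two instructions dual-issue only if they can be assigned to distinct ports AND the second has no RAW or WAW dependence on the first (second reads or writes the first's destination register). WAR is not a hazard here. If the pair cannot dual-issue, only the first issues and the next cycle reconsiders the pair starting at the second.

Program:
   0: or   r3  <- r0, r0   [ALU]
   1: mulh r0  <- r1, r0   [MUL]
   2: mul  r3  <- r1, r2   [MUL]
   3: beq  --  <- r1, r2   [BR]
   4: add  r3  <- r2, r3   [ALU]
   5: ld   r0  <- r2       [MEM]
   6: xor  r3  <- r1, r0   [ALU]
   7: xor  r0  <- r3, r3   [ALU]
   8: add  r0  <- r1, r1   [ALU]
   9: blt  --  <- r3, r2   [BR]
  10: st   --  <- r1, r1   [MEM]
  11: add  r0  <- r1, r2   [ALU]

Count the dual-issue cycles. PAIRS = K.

PAIRS = 4

[0] i0/i1  or/mulh  -- dual
[1] i2  mul  -- no-port MUL/BR
[2] i3/i4  beq/add  -- dual
[3] i5  ld  -- RAW r0
[4] i6  xor  -- RAW r3
[5] i7  xor  -- WAW r0
[6] i8/i9  add/blt  -- dual
[7] i10/i11  st/add  -- dual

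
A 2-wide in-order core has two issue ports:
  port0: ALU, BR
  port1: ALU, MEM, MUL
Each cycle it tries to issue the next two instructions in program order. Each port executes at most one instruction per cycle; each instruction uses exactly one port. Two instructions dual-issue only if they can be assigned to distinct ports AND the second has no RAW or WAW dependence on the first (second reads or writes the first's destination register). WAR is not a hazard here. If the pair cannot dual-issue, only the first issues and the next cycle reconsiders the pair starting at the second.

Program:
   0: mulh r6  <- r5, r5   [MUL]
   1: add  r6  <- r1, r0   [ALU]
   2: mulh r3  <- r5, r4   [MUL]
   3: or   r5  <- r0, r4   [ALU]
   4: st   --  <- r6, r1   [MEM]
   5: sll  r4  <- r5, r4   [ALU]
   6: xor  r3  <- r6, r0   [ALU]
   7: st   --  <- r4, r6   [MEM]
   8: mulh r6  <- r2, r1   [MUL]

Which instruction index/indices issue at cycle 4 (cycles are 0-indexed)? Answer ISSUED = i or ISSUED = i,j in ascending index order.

ISSUED = 7

#0 head=0: mulh i0 WAW r6
#1 head=1: add/mulh i1/i2 dual
#2 head=3: or/st i3/i4 dual
#3 head=5: sll/xor i5/i6 dual
#4 head=7: st i7 no-port MEM/MUL
#5 head=8: mulh i8 tail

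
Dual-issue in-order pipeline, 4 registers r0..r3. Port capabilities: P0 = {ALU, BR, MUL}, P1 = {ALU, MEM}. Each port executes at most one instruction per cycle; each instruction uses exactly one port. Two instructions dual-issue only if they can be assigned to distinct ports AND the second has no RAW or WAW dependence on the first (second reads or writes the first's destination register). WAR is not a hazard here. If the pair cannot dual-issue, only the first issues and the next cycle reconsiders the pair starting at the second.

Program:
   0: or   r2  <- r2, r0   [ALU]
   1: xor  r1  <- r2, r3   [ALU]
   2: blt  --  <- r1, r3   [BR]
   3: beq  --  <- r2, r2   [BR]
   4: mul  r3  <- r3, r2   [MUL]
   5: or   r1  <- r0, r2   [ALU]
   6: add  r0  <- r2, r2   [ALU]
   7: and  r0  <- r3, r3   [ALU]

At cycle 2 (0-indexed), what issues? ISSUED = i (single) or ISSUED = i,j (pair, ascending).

ISSUED = 2

c0: i0 or  RAW r2
c1: i1 xor  RAW r1
c2: i2 blt  no-port BR/BR
c3: i3 beq  no-port BR/MUL
c4: i4/i5 mul/or  dual
c5: i6 add  WAW r0
c6: i7 and  tail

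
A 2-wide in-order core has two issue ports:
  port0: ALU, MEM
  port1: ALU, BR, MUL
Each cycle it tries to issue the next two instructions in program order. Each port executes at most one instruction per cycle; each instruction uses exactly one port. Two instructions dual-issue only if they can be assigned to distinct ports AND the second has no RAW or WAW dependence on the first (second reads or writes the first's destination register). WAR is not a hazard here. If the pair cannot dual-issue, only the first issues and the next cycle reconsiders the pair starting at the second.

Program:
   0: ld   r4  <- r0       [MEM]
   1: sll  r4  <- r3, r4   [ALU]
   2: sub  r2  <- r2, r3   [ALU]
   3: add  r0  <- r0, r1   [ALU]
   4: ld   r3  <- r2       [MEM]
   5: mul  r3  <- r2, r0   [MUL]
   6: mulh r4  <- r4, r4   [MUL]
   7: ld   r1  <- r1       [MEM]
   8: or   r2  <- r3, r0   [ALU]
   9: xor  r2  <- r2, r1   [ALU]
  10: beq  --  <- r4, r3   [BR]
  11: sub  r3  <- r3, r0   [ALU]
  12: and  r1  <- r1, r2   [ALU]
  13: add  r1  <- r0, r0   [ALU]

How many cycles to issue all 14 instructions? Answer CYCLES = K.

0. ld @i0  | RAW+WAW r4
1. sll;sub @i1+i2  | 2-wide
2. add;ld @i3+i4  | 2-wide
3. mul @i5  | no-port MUL/MUL
4. mulh;ld @i6+i7  | 2-wide
5. or @i8  | RAW+WAW r2
6. xor;beq @i9+i10  | 2-wide
7. sub;and @i11+i12  | 2-wide
8. add @i13  | tail

CYCLES = 9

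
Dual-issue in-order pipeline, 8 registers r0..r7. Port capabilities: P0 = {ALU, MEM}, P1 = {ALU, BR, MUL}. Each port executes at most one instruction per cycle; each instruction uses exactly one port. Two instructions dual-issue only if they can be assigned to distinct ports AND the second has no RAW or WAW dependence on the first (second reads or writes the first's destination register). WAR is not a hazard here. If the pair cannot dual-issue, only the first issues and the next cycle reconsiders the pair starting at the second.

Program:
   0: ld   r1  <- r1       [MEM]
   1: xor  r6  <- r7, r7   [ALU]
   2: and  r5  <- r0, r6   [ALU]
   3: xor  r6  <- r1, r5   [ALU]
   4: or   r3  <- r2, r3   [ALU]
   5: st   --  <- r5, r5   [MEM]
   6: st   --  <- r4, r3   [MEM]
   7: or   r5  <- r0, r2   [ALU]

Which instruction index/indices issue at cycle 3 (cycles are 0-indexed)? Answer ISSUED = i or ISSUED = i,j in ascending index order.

c0: i0/i1 ld.MEM;xor.ALU  pair
c1: i2 and.ALU  RAW r5
c2: i3/i4 xor.ALU;or.ALU  pair
c3: i5 st.MEM  no-port MEM/MEM
c4: i6/i7 st.MEM;or.ALU  pair

ISSUED = 5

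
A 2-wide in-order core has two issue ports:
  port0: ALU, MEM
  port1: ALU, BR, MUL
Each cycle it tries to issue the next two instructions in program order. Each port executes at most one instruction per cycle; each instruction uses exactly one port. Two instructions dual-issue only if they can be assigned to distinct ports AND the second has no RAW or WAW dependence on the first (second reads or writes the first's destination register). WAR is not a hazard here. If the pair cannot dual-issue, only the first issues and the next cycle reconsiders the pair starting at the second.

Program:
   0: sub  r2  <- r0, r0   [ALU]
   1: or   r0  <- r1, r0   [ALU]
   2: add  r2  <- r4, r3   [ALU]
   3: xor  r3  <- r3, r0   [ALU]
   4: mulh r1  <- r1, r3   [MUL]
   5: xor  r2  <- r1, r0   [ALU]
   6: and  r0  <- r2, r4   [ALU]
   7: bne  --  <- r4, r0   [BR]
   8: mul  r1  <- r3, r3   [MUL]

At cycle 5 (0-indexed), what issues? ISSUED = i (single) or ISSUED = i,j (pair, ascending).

c0: i0,i1 sub or  pair
c1: i2,i3 add xor  pair
c2: i4 mulh  RAW r1
c3: i5 xor  RAW r2
c4: i6 and  RAW r0
c5: i7 bne  no-port BR/MUL
c6: i8 mul  tail

ISSUED = 7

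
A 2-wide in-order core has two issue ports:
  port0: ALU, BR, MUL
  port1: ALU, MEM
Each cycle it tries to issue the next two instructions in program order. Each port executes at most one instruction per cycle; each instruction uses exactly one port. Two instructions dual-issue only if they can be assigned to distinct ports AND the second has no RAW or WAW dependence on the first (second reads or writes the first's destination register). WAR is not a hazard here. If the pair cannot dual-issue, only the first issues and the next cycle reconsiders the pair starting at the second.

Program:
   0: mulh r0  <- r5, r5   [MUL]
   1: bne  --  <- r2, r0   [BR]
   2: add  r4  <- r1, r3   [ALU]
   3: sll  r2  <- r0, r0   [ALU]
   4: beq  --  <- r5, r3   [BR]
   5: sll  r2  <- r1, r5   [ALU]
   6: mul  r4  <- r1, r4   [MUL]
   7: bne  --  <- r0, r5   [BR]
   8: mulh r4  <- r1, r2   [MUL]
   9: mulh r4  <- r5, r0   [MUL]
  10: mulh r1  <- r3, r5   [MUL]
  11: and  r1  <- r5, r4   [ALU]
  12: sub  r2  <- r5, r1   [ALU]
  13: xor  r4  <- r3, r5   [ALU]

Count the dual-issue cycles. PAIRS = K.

PAIRS = 4

  cy0 -> i0 (mulh) no-port MUL/BR
  cy1 -> i1,i2 (bne/add) pair
  cy2 -> i3,i4 (sll/beq) pair
  cy3 -> i5,i6 (sll/mul) pair
  cy4 -> i7 (bne) no-port BR/MUL
  cy5 -> i8 (mulh) no-port MUL/MUL
  cy6 -> i9 (mulh) no-port MUL/MUL
  cy7 -> i10 (mulh) WAW r1
  cy8 -> i11 (and) RAW r1
  cy9 -> i12,i13 (sub/xor) pair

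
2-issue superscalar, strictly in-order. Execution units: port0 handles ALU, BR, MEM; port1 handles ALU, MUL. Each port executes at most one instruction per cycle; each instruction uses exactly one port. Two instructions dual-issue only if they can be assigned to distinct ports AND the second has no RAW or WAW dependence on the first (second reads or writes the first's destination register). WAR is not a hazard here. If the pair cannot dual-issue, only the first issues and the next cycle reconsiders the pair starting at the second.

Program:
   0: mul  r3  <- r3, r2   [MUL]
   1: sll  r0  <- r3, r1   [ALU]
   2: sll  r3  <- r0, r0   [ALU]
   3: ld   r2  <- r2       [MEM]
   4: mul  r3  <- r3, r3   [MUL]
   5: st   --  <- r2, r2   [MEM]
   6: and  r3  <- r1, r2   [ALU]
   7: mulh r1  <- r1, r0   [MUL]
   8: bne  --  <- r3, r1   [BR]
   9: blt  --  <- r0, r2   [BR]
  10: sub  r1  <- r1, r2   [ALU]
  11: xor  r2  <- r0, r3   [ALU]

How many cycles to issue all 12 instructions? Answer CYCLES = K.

CYCLES = 8

  cy0 -> i0 (mul) RAW r3
  cy1 -> i1 (sll) RAW r0
  cy2 -> i2+i3 (sll;ld) 2-wide
  cy3 -> i4+i5 (mul;st) 2-wide
  cy4 -> i6+i7 (and;mulh) 2-wide
  cy5 -> i8 (bne) no-port BR/BR
  cy6 -> i9+i10 (blt;sub) 2-wide
  cy7 -> i11 (xor) tail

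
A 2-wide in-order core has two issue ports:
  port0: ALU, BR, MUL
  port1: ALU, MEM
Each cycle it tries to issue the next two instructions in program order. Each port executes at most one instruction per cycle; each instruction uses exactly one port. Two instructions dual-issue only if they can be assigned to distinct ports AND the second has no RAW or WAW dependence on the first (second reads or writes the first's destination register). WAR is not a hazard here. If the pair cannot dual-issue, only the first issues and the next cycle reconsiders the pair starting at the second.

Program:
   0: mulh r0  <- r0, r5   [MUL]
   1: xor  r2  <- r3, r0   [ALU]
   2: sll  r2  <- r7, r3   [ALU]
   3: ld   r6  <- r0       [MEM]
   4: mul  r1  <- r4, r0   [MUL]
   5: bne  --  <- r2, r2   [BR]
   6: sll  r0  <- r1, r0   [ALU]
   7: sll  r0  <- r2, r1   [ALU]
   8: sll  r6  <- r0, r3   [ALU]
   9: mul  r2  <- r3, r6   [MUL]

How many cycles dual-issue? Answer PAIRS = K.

[0] i0  mulh.MUL  -- RAW r0
[1] i1  xor.ALU  -- WAW r2
[2] i2&i3  sll.ALU;ld.MEM  -- pair
[3] i4  mul.MUL  -- no-port MUL/BR
[4] i5&i6  bne.BR;sll.ALU  -- pair
[5] i7  sll.ALU  -- RAW r0
[6] i8  sll.ALU  -- RAW r6
[7] i9  mul.MUL  -- tail

PAIRS = 2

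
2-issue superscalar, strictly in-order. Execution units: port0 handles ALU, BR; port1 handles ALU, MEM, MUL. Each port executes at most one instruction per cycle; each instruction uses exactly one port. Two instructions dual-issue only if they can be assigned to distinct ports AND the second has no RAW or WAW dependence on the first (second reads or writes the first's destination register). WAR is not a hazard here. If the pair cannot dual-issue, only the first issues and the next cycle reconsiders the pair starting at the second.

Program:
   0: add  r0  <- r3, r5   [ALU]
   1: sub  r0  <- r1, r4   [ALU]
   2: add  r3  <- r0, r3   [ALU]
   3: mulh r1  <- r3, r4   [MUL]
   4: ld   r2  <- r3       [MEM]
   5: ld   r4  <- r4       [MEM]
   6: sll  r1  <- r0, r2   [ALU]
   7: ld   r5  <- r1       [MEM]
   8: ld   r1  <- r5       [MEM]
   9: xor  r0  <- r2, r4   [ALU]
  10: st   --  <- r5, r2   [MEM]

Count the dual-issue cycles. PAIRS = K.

PAIRS = 2

#0 head=0: add i0 WAW r0
#1 head=1: sub i1 RAW r0
#2 head=2: add i2 RAW r3
#3 head=3: mulh i3 no-port MUL/MEM
#4 head=4: ld i4 no-port MEM/MEM
#5 head=5: ld/sll i5,i6 dual
#6 head=7: ld i7 no-port MEM/MEM
#7 head=8: ld/xor i8,i9 dual
#8 head=10: st i10 tail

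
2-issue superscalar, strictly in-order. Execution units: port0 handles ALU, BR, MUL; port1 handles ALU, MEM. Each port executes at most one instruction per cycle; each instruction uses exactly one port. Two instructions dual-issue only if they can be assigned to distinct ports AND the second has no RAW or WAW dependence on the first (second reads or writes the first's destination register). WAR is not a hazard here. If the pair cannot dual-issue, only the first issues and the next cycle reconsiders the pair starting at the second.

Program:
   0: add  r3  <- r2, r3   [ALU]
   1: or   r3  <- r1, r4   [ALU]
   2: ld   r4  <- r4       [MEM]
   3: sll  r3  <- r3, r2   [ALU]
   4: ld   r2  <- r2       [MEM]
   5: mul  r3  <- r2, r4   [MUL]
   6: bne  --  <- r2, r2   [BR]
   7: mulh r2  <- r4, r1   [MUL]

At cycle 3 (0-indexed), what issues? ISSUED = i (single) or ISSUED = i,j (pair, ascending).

ISSUED = 5

t=0 i0:add.ALU ; WAW r3
t=1 i1+i2:or.ALU/ld.MEM ; 2-wide
t=2 i3+i4:sll.ALU/ld.MEM ; 2-wide
t=3 i5:mul.MUL ; no-port MUL/BR
t=4 i6:bne.BR ; no-port BR/MUL
t=5 i7:mulh.MUL ; tail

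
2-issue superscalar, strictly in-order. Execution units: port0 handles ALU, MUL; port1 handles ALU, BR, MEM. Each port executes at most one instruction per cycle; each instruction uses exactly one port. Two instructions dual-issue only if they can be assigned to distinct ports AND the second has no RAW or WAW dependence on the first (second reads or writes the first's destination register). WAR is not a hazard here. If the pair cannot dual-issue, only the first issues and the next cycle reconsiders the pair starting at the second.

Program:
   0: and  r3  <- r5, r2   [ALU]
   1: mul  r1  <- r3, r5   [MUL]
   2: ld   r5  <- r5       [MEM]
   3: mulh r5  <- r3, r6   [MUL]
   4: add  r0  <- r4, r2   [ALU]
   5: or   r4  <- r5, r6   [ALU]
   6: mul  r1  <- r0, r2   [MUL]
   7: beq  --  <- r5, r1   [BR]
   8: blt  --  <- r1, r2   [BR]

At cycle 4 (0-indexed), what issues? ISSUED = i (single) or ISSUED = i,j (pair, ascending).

ISSUED = 7

c0: i0 and  RAW r3
c1: i1&i2 mul+ld  dual
c2: i3&i4 mulh+add  dual
c3: i5&i6 or+mul  dual
c4: i7 beq  no-port BR/BR
c5: i8 blt  tail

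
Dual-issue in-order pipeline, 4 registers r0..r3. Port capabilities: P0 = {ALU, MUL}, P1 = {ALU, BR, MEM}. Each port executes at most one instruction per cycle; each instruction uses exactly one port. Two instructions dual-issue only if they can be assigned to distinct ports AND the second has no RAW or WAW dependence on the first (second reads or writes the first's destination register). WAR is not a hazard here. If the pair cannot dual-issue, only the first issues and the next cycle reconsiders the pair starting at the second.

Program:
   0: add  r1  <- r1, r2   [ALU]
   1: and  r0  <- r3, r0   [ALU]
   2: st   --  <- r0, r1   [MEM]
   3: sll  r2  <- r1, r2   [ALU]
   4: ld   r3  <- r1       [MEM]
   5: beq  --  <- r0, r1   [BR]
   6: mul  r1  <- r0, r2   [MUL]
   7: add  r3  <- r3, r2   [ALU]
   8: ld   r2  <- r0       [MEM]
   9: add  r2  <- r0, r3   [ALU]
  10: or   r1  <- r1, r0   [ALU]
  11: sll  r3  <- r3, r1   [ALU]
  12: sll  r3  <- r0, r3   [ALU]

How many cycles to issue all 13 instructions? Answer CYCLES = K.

CYCLES = 8

c0: i0/i1 add.ALU;and.ALU  2-wide
c1: i2/i3 st.MEM;sll.ALU  2-wide
c2: i4 ld.MEM  no-port MEM/BR
c3: i5/i6 beq.BR;mul.MUL  2-wide
c4: i7/i8 add.ALU;ld.MEM  2-wide
c5: i9/i10 add.ALU;or.ALU  2-wide
c6: i11 sll.ALU  RAW+WAW r3
c7: i12 sll.ALU  tail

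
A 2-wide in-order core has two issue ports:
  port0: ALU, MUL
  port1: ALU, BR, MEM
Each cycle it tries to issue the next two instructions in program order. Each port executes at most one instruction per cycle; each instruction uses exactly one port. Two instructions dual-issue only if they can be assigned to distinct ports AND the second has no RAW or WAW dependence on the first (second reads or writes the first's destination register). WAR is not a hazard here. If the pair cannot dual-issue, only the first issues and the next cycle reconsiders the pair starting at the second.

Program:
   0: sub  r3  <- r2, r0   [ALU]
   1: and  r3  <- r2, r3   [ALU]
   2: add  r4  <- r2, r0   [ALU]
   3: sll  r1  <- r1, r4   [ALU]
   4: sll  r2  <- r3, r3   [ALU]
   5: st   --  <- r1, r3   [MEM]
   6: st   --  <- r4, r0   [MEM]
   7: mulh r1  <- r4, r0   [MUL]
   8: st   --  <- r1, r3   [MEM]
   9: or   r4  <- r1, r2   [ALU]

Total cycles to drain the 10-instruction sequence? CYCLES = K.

#0 head=0: sub i0 RAW+WAW r3
#1 head=1: and add i1/i2 dual
#2 head=3: sll sll i3/i4 dual
#3 head=5: st i5 no-port MEM/MEM
#4 head=6: st mulh i6/i7 dual
#5 head=8: st or i8/i9 dual

CYCLES = 6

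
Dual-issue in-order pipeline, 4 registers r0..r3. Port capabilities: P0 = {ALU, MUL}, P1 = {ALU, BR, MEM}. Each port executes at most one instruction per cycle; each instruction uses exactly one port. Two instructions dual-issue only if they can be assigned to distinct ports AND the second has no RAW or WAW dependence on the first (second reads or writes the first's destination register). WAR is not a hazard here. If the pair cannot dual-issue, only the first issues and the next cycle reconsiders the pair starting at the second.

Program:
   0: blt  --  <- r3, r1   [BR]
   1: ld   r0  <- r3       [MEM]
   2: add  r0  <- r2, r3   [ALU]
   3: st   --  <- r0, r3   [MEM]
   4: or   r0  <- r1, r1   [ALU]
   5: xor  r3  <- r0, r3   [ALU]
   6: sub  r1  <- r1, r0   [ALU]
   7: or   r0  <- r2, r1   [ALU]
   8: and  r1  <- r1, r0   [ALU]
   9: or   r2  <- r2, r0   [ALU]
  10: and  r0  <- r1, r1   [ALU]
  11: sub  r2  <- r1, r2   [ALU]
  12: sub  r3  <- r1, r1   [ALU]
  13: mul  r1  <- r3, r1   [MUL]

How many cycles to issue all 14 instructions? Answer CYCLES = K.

[0] i0  blt  -- no-port BR/MEM
[1] i1  ld  -- WAW r0
[2] i2  add  -- RAW r0
[3] i3/i4  st or  -- 2-wide
[4] i5/i6  xor sub  -- 2-wide
[5] i7  or  -- RAW r0
[6] i8/i9  and or  -- 2-wide
[7] i10/i11  and sub  -- 2-wide
[8] i12  sub  -- RAW r3
[9] i13  mul  -- tail

CYCLES = 10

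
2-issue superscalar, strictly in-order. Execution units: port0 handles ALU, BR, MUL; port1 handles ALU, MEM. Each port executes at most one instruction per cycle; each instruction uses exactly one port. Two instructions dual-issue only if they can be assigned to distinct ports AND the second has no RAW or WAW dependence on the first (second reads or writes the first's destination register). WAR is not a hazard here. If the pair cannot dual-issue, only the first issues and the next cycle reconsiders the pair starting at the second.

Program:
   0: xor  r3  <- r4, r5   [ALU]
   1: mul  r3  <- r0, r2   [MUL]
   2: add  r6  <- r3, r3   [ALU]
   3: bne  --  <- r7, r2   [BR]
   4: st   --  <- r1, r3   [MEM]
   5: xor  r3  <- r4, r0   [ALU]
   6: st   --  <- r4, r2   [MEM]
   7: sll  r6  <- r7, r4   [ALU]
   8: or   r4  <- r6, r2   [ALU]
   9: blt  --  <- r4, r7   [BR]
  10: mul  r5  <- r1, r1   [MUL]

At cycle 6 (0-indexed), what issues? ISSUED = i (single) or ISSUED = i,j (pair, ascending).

  cy0 -> i0 (xor.ALU) WAW r3
  cy1 -> i1 (mul.MUL) RAW r3
  cy2 -> i2/i3 (add.ALU;bne.BR) pair
  cy3 -> i4/i5 (st.MEM;xor.ALU) pair
  cy4 -> i6/i7 (st.MEM;sll.ALU) pair
  cy5 -> i8 (or.ALU) RAW r4
  cy6 -> i9 (blt.BR) no-port BR/MUL
  cy7 -> i10 (mul.MUL) tail

ISSUED = 9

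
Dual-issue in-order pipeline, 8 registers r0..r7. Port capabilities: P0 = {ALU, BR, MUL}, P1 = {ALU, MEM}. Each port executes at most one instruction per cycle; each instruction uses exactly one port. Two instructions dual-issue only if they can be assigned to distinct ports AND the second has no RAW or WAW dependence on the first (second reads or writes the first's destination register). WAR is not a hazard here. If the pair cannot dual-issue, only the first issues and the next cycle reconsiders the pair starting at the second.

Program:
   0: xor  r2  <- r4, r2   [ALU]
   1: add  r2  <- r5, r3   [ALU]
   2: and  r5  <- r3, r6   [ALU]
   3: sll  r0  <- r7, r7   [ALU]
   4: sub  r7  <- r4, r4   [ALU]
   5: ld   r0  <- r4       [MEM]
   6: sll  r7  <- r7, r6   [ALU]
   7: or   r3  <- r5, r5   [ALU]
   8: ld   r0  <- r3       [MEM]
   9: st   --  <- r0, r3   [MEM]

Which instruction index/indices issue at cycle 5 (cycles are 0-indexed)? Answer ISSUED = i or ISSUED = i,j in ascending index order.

#0 head=0: xor i0 WAW r2
#1 head=1: add;and i1/i2 pair
#2 head=3: sll;sub i3/i4 pair
#3 head=5: ld;sll i5/i6 pair
#4 head=7: or i7 RAW r3
#5 head=8: ld i8 no-port MEM/MEM
#6 head=9: st i9 tail

ISSUED = 8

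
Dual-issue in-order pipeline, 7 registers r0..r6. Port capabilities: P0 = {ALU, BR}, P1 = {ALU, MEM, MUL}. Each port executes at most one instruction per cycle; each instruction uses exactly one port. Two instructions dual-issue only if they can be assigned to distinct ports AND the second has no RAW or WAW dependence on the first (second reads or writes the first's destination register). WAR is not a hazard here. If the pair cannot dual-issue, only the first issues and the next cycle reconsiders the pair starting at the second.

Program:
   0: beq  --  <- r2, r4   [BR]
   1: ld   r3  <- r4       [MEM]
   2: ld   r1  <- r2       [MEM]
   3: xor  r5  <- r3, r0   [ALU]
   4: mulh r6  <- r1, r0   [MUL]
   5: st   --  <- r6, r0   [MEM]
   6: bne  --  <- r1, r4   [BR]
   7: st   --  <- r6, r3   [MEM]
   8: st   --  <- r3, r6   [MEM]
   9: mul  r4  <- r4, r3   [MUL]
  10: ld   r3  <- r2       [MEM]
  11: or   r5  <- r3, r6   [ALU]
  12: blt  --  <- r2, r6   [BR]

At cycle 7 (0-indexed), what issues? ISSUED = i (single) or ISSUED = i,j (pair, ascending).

[0] i0,i1  beq.BR ld.MEM  -- pair
[1] i2,i3  ld.MEM xor.ALU  -- pair
[2] i4  mulh.MUL  -- no-port MUL/MEM
[3] i5,i6  st.MEM bne.BR  -- pair
[4] i7  st.MEM  -- no-port MEM/MEM
[5] i8  st.MEM  -- no-port MEM/MUL
[6] i9  mul.MUL  -- no-port MUL/MEM
[7] i10  ld.MEM  -- RAW r3
[8] i11,i12  or.ALU blt.BR  -- pair

ISSUED = 10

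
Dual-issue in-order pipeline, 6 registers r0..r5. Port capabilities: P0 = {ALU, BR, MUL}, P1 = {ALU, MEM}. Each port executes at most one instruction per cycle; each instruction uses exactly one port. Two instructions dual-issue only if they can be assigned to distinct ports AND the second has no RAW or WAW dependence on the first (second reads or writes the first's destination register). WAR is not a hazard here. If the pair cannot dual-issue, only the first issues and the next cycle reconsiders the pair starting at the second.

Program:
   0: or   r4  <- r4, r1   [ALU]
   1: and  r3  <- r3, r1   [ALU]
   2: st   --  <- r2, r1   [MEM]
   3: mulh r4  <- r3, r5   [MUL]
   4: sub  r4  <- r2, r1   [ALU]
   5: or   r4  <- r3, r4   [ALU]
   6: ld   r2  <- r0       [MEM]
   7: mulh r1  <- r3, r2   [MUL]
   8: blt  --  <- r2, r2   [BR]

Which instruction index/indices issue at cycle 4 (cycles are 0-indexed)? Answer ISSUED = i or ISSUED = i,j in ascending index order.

c0: i0+i1 or.ALU;and.ALU  pair
c1: i2+i3 st.MEM;mulh.MUL  pair
c2: i4 sub.ALU  RAW+WAW r4
c3: i5+i6 or.ALU;ld.MEM  pair
c4: i7 mulh.MUL  no-port MUL/BR
c5: i8 blt.BR  tail

ISSUED = 7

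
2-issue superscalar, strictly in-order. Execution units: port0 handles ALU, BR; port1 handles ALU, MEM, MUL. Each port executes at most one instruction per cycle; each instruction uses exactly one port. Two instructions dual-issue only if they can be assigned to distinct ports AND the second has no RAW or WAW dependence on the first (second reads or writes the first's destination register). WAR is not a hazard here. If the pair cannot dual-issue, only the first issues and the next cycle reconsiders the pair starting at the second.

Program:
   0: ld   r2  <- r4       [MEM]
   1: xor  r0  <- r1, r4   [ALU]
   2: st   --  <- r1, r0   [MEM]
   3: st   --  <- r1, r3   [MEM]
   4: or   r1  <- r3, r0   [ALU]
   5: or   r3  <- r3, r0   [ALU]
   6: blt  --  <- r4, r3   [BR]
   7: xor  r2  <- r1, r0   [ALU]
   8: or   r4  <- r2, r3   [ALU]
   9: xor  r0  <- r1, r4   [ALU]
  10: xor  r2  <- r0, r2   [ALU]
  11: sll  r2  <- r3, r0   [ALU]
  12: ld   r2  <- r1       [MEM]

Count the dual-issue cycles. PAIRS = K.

PAIRS = 3

[0] i0/i1  ld.MEM+xor.ALU  -- 2-wide
[1] i2  st.MEM  -- no-port MEM/MEM
[2] i3/i4  st.MEM+or.ALU  -- 2-wide
[3] i5  or.ALU  -- RAW r3
[4] i6/i7  blt.BR+xor.ALU  -- 2-wide
[5] i8  or.ALU  -- RAW r4
[6] i9  xor.ALU  -- RAW r0
[7] i10  xor.ALU  -- WAW r2
[8] i11  sll.ALU  -- WAW r2
[9] i12  ld.MEM  -- tail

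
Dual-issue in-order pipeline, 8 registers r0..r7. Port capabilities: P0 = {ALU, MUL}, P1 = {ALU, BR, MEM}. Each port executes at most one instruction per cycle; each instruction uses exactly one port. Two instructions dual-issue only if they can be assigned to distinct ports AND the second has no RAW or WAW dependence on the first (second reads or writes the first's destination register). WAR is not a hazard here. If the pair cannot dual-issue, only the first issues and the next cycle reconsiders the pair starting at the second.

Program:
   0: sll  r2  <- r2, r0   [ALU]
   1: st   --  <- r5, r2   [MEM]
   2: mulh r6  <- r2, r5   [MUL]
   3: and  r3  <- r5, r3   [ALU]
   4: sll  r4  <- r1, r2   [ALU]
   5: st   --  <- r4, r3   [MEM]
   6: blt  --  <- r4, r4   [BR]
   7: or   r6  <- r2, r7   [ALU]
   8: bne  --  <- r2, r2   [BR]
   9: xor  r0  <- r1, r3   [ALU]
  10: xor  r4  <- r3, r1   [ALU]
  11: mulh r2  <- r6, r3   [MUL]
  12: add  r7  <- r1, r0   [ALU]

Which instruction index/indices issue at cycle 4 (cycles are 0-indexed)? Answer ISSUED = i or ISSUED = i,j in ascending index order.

ISSUED = 6,7

  cy0 -> i0 (sll) RAW r2
  cy1 -> i1,i2 (st mulh) pair
  cy2 -> i3,i4 (and sll) pair
  cy3 -> i5 (st) no-port MEM/BR
  cy4 -> i6,i7 (blt or) pair
  cy5 -> i8,i9 (bne xor) pair
  cy6 -> i10,i11 (xor mulh) pair
  cy7 -> i12 (add) tail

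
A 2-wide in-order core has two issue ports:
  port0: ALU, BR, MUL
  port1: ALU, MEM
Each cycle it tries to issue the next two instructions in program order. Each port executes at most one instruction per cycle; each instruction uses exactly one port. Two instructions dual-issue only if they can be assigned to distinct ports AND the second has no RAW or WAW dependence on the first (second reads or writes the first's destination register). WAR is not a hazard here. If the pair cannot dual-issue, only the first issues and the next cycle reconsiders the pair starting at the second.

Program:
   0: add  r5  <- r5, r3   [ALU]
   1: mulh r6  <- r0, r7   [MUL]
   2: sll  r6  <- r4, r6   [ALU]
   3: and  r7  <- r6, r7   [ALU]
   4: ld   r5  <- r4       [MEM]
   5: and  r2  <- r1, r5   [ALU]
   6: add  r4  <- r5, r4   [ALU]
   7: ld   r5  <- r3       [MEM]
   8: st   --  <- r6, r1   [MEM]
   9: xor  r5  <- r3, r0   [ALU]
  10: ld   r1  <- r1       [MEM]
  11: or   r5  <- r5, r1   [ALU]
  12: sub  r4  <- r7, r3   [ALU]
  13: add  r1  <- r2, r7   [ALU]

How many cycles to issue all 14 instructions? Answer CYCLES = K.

CYCLES = 9

#0 head=0: add.ALU+mulh.MUL i0&i1 dual
#1 head=2: sll.ALU i2 RAW r6
#2 head=3: and.ALU+ld.MEM i3&i4 dual
#3 head=5: and.ALU+add.ALU i5&i6 dual
#4 head=7: ld.MEM i7 no-port MEM/MEM
#5 head=8: st.MEM+xor.ALU i8&i9 dual
#6 head=10: ld.MEM i10 RAW r1
#7 head=11: or.ALU+sub.ALU i11&i12 dual
#8 head=13: add.ALU i13 tail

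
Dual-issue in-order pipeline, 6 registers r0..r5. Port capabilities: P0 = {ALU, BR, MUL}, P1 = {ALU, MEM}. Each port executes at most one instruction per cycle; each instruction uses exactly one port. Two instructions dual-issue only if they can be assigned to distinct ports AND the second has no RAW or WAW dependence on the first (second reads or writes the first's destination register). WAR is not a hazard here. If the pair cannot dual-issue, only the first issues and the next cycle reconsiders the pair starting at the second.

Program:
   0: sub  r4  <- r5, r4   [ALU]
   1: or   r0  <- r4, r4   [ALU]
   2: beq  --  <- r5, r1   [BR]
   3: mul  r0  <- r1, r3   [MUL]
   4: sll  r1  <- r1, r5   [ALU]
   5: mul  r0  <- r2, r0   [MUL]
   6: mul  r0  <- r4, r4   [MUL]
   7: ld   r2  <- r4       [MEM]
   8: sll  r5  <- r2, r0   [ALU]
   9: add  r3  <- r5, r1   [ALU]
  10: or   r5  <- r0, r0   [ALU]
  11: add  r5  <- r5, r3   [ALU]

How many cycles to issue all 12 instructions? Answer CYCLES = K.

CYCLES = 8

#0 head=0: sub i0 RAW r4
#1 head=1: or/beq i1&i2 pair
#2 head=3: mul/sll i3&i4 pair
#3 head=5: mul i5 no-port MUL/MUL
#4 head=6: mul/ld i6&i7 pair
#5 head=8: sll i8 RAW r5
#6 head=9: add/or i9&i10 pair
#7 head=11: add i11 tail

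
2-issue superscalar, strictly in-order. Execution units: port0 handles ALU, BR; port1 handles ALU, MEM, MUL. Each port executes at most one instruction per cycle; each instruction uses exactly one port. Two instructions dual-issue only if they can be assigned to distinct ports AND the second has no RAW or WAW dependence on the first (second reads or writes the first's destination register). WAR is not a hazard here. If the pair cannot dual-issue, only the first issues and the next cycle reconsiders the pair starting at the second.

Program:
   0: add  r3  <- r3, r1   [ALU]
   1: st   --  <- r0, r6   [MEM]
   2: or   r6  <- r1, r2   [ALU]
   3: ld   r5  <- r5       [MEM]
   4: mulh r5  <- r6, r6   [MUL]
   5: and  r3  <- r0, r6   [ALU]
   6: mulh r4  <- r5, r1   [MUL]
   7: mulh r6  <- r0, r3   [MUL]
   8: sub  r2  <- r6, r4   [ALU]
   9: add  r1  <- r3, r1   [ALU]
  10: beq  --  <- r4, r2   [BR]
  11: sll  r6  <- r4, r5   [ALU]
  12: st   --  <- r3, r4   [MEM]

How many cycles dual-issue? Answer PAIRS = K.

PAIRS = 5

0. add+st @i0&i1  | 2-wide
1. or+ld @i2&i3  | 2-wide
2. mulh+and @i4&i5  | 2-wide
3. mulh @i6  | no-port MUL/MUL
4. mulh @i7  | RAW r6
5. sub+add @i8&i9  | 2-wide
6. beq+sll @i10&i11  | 2-wide
7. st @i12  | tail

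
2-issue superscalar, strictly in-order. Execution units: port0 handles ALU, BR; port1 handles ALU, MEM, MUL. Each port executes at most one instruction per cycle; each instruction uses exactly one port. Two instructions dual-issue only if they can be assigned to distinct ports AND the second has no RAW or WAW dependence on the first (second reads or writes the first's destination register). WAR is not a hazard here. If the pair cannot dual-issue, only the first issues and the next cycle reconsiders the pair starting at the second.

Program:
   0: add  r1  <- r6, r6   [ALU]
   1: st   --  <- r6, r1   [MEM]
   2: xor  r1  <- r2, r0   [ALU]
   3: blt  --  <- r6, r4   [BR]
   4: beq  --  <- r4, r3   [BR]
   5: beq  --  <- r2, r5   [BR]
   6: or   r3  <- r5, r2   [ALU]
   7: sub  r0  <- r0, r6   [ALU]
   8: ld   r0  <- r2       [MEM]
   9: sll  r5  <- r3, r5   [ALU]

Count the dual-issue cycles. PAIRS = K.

0. add @i0  | RAW r1
1. st/xor @i1,i2  | dual
2. blt @i3  | no-port BR/BR
3. beq @i4  | no-port BR/BR
4. beq/or @i5,i6  | dual
5. sub @i7  | WAW r0
6. ld/sll @i8,i9  | dual

PAIRS = 3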